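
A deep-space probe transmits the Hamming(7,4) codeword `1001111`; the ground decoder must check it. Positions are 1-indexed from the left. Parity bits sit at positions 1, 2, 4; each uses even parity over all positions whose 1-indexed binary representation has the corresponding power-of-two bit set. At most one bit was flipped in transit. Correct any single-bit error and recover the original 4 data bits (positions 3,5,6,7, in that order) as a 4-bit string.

s1: b1⊕b3⊕b5⊕b7 = 1⊕0⊕1⊕1 = 1
s2: b2⊕b3⊕b6⊕b7 = 0⊕0⊕1⊕1 = 0
s4: b4⊕b5⊕b6⊕b7 = 1⊕1⊕1⊕1 = 0
Syndrome (s4...s1) = 001 → position 1.
Flip bit 1: corrected codeword = 0001111
Data bits at positions 3,5,6,7: 0111

0111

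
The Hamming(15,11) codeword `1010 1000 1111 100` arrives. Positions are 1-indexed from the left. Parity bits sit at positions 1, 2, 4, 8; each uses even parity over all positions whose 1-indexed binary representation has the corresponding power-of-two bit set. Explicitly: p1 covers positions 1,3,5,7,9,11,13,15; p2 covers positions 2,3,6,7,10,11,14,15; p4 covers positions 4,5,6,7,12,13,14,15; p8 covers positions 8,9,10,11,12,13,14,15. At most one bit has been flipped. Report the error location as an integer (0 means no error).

14

s1: b1⊕b3⊕b5⊕b7⊕b9⊕b11⊕b13⊕b15 = 1⊕1⊕1⊕0⊕1⊕1⊕1⊕0 = 0
s2: b2⊕b3⊕b6⊕b7⊕b10⊕b11⊕b14⊕b15 = 0⊕1⊕0⊕0⊕1⊕1⊕0⊕0 = 1
s4: b4⊕b5⊕b6⊕b7⊕b12⊕b13⊕b14⊕b15 = 0⊕1⊕0⊕0⊕1⊕1⊕0⊕0 = 1
s8: b8⊕b9⊕b10⊕b11⊕b12⊕b13⊕b14⊕b15 = 0⊕1⊕1⊕1⊕1⊕1⊕0⊕0 = 1
Syndrome (s8...s1) = 1110 → position 14.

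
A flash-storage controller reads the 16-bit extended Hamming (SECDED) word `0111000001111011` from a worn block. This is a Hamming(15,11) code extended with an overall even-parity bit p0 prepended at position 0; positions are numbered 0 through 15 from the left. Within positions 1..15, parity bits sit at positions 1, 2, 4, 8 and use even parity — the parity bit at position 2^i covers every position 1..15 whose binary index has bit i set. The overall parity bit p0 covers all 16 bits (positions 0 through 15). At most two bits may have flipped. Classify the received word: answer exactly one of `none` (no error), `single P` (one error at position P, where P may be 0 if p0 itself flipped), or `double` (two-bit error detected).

single 5

s1: b1⊕b3⊕b5⊕b7⊕b9⊕b11⊕b13⊕b15 = 1⊕1⊕0⊕0⊕1⊕1⊕0⊕1 = 1
s2: b2⊕b3⊕b6⊕b7⊕b10⊕b11⊕b14⊕b15 = 1⊕1⊕0⊕0⊕1⊕1⊕1⊕1 = 0
s4: b4⊕b5⊕b6⊕b7⊕b12⊕b13⊕b14⊕b15 = 0⊕0⊕0⊕0⊕1⊕0⊕1⊕1 = 1
s8: b8⊕b9⊕b10⊕b11⊕b12⊕b13⊕b14⊕b15 = 0⊕1⊕1⊕1⊕1⊕0⊕1⊕1 = 0
Syndrome (s8...s1) = 0101 → position 5.
Overall parity (XOR of all 16 bits, including p0): 0⊕1⊕1⊕1⊕0⊕0⊕0⊕0⊕0⊕1⊕1⊕1⊕1⊕0⊕1⊕1 = 1
Overall=1, syndrome position=5 → single-bit error at position 5.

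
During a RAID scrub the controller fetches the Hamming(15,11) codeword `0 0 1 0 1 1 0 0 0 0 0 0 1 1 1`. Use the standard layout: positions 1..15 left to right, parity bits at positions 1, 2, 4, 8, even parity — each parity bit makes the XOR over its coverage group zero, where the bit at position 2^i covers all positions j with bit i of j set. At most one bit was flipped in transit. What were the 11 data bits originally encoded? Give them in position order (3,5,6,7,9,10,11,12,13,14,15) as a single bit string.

s1: b1⊕b3⊕b5⊕b7⊕b9⊕b11⊕b13⊕b15 = 0⊕1⊕1⊕0⊕0⊕0⊕1⊕1 = 0
s2: b2⊕b3⊕b6⊕b7⊕b10⊕b11⊕b14⊕b15 = 0⊕1⊕1⊕0⊕0⊕0⊕1⊕1 = 0
s4: b4⊕b5⊕b6⊕b7⊕b12⊕b13⊕b14⊕b15 = 0⊕1⊕1⊕0⊕0⊕1⊕1⊕1 = 1
s8: b8⊕b9⊕b10⊕b11⊕b12⊕b13⊕b14⊕b15 = 0⊕0⊕0⊕0⊕0⊕1⊕1⊕1 = 1
Syndrome (s8...s1) = 1100 → position 12.
Flip bit 12: corrected codeword = 001011000001111
Data bits at positions 3,5,6,7,9,10,11,12,13,14,15: 11100001111

11100001111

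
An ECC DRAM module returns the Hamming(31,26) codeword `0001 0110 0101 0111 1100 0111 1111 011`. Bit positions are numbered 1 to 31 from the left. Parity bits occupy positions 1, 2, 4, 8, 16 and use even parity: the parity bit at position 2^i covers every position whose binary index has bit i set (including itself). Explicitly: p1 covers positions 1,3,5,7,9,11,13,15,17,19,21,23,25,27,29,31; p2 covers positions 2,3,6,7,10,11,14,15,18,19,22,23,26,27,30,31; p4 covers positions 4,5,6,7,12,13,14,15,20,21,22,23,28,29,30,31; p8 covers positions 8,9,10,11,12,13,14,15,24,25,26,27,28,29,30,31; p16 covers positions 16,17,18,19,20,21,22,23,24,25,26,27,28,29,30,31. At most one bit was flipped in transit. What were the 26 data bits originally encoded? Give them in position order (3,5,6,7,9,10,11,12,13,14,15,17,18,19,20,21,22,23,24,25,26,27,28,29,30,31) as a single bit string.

s1: b1⊕b3⊕b5⊕b7⊕b9⊕b11⊕b13⊕b15⊕b17⊕b19⊕b21⊕b23⊕b25⊕b27⊕b29⊕b31 = 0⊕0⊕0⊕1⊕0⊕0⊕0⊕1⊕1⊕0⊕0⊕1⊕1⊕1⊕0⊕1 = 1
s2: b2⊕b3⊕b6⊕b7⊕b10⊕b11⊕b14⊕b15⊕b18⊕b19⊕b22⊕b23⊕b26⊕b27⊕b30⊕b31 = 0⊕0⊕1⊕1⊕1⊕0⊕1⊕1⊕1⊕0⊕1⊕1⊕1⊕1⊕1⊕1 = 0
s4: b4⊕b5⊕b6⊕b7⊕b12⊕b13⊕b14⊕b15⊕b20⊕b21⊕b22⊕b23⊕b28⊕b29⊕b30⊕b31 = 1⊕0⊕1⊕1⊕1⊕0⊕1⊕1⊕0⊕0⊕1⊕1⊕1⊕0⊕1⊕1 = 1
s8: b8⊕b9⊕b10⊕b11⊕b12⊕b13⊕b14⊕b15⊕b24⊕b25⊕b26⊕b27⊕b28⊕b29⊕b30⊕b31 = 0⊕0⊕1⊕0⊕1⊕0⊕1⊕1⊕1⊕1⊕1⊕1⊕1⊕0⊕1⊕1 = 1
s16: b16⊕b17⊕b18⊕b19⊕b20⊕b21⊕b22⊕b23⊕b24⊕b25⊕b26⊕b27⊕b28⊕b29⊕b30⊕b31 = 1⊕1⊕1⊕0⊕0⊕0⊕1⊕1⊕1⊕1⊕1⊕1⊕1⊕0⊕1⊕1 = 0
Syndrome (s16...s1) = 01101 → position 13.
Flip bit 13: corrected codeword = 0001011001011111110001111111011
Data bits at positions 3,5,6,7,9,10,11,12,13,14,15,17,18,19,20,21,22,23,24,25,26,27,28,29,30,31: 00110101111110001111111011

00110101111110001111111011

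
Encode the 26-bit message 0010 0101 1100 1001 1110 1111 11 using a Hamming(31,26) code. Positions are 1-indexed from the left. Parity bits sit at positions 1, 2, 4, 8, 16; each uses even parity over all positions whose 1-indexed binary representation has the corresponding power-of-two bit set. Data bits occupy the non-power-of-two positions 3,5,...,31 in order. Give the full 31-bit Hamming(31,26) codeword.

Place data bits at non-power-of-two positions: b3=0, b5=0, b6=1, b7=0, b9=0, b10=1, b11=0, b12=1, b13=1, b14=1, b15=0, b17=0, b18=1, b19=0, b20=0, b21=1, b22=1, b23=1, b24=1, b25=0, b26=1, b27=1, b28=1, b29=1, b30=1, b31=1.
p1 = XOR of data positions {3,5,7,9,11,13,15,17,19,21,23,25,27,29,31} = 0⊕0⊕0⊕0⊕0⊕1⊕0⊕0⊕0⊕1⊕1⊕0⊕1⊕1⊕1 = 0
p2 = XOR of data positions {3,6,7,10,11,14,15,18,19,22,23,26,27,30,31} = 0⊕1⊕0⊕1⊕0⊕1⊕0⊕1⊕0⊕1⊕1⊕1⊕1⊕1⊕1 = 0
p4 = XOR of data positions {5,6,7,12,13,14,15,20,21,22,23,28,29,30,31} = 0⊕1⊕0⊕1⊕1⊕1⊕0⊕0⊕1⊕1⊕1⊕1⊕1⊕1⊕1 = 1
p8 = XOR of data positions {9,10,11,12,13,14,15,24,25,26,27,28,29,30,31} = 0⊕1⊕0⊕1⊕1⊕1⊕0⊕1⊕0⊕1⊕1⊕1⊕1⊕1⊕1 = 1
p16 = XOR of data positions {17,18,19,20,21,22,23,24,25,26,27,28,29,30,31} = 0⊕1⊕0⊕0⊕1⊕1⊕1⊕1⊕0⊕1⊕1⊕1⊕1⊕1⊕1 = 1
Codeword b1..b31 = 0001010101011101010011110111111

0001010101011101010011110111111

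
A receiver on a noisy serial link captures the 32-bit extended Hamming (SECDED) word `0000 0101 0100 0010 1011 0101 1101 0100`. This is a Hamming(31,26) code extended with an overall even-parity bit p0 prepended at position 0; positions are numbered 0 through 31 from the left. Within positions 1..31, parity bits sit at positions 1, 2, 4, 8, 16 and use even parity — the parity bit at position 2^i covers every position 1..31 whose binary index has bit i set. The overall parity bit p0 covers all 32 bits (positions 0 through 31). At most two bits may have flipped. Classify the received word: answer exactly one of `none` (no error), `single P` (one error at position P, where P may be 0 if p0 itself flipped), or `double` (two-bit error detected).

s1: b1⊕b3⊕b5⊕b7⊕b9⊕b11⊕b13⊕b15⊕b17⊕b19⊕b21⊕b23⊕b25⊕b27⊕b29⊕b31 = 0⊕0⊕1⊕1⊕1⊕0⊕0⊕0⊕0⊕1⊕1⊕1⊕1⊕1⊕1⊕0 = 1
s2: b2⊕b3⊕b6⊕b7⊕b10⊕b11⊕b14⊕b15⊕b18⊕b19⊕b22⊕b23⊕b26⊕b27⊕b30⊕b31 = 0⊕0⊕0⊕1⊕0⊕0⊕1⊕0⊕1⊕1⊕0⊕1⊕0⊕1⊕0⊕0 = 0
s4: b4⊕b5⊕b6⊕b7⊕b12⊕b13⊕b14⊕b15⊕b20⊕b21⊕b22⊕b23⊕b28⊕b29⊕b30⊕b31 = 0⊕1⊕0⊕1⊕0⊕0⊕1⊕0⊕0⊕1⊕0⊕1⊕0⊕1⊕0⊕0 = 0
s8: b8⊕b9⊕b10⊕b11⊕b12⊕b13⊕b14⊕b15⊕b24⊕b25⊕b26⊕b27⊕b28⊕b29⊕b30⊕b31 = 0⊕1⊕0⊕0⊕0⊕0⊕1⊕0⊕1⊕1⊕0⊕1⊕0⊕1⊕0⊕0 = 0
s16: b16⊕b17⊕b18⊕b19⊕b20⊕b21⊕b22⊕b23⊕b24⊕b25⊕b26⊕b27⊕b28⊕b29⊕b30⊕b31 = 1⊕0⊕1⊕1⊕0⊕1⊕0⊕1⊕1⊕1⊕0⊕1⊕0⊕1⊕0⊕0 = 1
Syndrome (s16...s1) = 10001 → position 17.
Overall parity (XOR of all 32 bits, including p0): 0⊕0⊕0⊕0⊕0⊕1⊕0⊕1⊕0⊕1⊕0⊕0⊕0⊕0⊕1⊕0⊕1⊕0⊕1⊕1⊕0⊕1⊕0⊕1⊕1⊕1⊕0⊕1⊕0⊕1⊕0⊕0 = 1
Overall=1, syndrome position=17 → single-bit error at position 17.

single 17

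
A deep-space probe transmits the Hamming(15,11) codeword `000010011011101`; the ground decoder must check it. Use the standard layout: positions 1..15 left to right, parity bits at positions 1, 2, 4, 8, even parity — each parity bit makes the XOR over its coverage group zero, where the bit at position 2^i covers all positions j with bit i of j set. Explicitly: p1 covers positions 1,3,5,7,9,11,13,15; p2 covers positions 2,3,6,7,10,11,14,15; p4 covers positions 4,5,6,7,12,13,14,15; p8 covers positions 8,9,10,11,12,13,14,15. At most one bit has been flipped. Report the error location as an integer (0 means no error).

1

s1: b1⊕b3⊕b5⊕b7⊕b9⊕b11⊕b13⊕b15 = 0⊕0⊕1⊕0⊕1⊕1⊕1⊕1 = 1
s2: b2⊕b3⊕b6⊕b7⊕b10⊕b11⊕b14⊕b15 = 0⊕0⊕0⊕0⊕0⊕1⊕0⊕1 = 0
s4: b4⊕b5⊕b6⊕b7⊕b12⊕b13⊕b14⊕b15 = 0⊕1⊕0⊕0⊕1⊕1⊕0⊕1 = 0
s8: b8⊕b9⊕b10⊕b11⊕b12⊕b13⊕b14⊕b15 = 1⊕1⊕0⊕1⊕1⊕1⊕0⊕1 = 0
Syndrome (s8...s1) = 0001 → position 1.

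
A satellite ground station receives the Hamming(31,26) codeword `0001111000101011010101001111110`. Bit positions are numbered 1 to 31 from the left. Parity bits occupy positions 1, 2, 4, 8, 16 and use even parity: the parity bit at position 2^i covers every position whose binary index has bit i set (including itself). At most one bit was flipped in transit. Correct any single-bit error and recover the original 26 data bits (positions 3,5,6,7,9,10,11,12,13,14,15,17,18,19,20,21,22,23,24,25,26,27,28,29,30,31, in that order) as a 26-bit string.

s1: b1⊕b3⊕b5⊕b7⊕b9⊕b11⊕b13⊕b15⊕b17⊕b19⊕b21⊕b23⊕b25⊕b27⊕b29⊕b31 = 0⊕0⊕1⊕1⊕0⊕1⊕1⊕1⊕0⊕0⊕0⊕0⊕1⊕1⊕1⊕0 = 0
s2: b2⊕b3⊕b6⊕b7⊕b10⊕b11⊕b14⊕b15⊕b18⊕b19⊕b22⊕b23⊕b26⊕b27⊕b30⊕b31 = 0⊕0⊕1⊕1⊕0⊕1⊕0⊕1⊕1⊕0⊕1⊕0⊕1⊕1⊕1⊕0 = 1
s4: b4⊕b5⊕b6⊕b7⊕b12⊕b13⊕b14⊕b15⊕b20⊕b21⊕b22⊕b23⊕b28⊕b29⊕b30⊕b31 = 1⊕1⊕1⊕1⊕0⊕1⊕0⊕1⊕1⊕0⊕1⊕0⊕1⊕1⊕1⊕0 = 1
s8: b8⊕b9⊕b10⊕b11⊕b12⊕b13⊕b14⊕b15⊕b24⊕b25⊕b26⊕b27⊕b28⊕b29⊕b30⊕b31 = 0⊕0⊕0⊕1⊕0⊕1⊕0⊕1⊕0⊕1⊕1⊕1⊕1⊕1⊕1⊕0 = 1
s16: b16⊕b17⊕b18⊕b19⊕b20⊕b21⊕b22⊕b23⊕b24⊕b25⊕b26⊕b27⊕b28⊕b29⊕b30⊕b31 = 1⊕0⊕1⊕0⊕1⊕0⊕1⊕0⊕0⊕1⊕1⊕1⊕1⊕1⊕1⊕0 = 0
Syndrome (s16...s1) = 01110 → position 14.
Flip bit 14: corrected codeword = 0001111000101111010101001111110
Data bits at positions 3,5,6,7,9,10,11,12,13,14,15,17,18,19,20,21,22,23,24,25,26,27,28,29,30,31: 01110010111010101001111110

01110010111010101001111110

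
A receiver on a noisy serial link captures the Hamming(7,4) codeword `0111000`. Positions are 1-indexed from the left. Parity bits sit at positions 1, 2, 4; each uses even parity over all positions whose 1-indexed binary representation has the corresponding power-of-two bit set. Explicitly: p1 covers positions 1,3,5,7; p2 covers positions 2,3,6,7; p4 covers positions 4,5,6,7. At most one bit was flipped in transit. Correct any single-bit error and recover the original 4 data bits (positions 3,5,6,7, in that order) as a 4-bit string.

1100

s1: b1⊕b3⊕b5⊕b7 = 0⊕1⊕0⊕0 = 1
s2: b2⊕b3⊕b6⊕b7 = 1⊕1⊕0⊕0 = 0
s4: b4⊕b5⊕b6⊕b7 = 1⊕0⊕0⊕0 = 1
Syndrome (s4...s1) = 101 → position 5.
Flip bit 5: corrected codeword = 0111100
Data bits at positions 3,5,6,7: 1100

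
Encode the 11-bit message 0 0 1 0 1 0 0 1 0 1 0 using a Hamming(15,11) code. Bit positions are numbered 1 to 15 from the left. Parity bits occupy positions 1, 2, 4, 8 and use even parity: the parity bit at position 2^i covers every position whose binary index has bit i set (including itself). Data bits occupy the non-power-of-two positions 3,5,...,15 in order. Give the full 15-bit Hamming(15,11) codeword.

Place data bits at non-power-of-two positions: b3=0, b5=0, b6=1, b7=0, b9=1, b10=0, b11=0, b12=1, b13=0, b14=1, b15=0.
p1 = XOR of data positions {3,5,7,9,11,13,15} = 0⊕0⊕0⊕1⊕0⊕0⊕0 = 1
p2 = XOR of data positions {3,6,7,10,11,14,15} = 0⊕1⊕0⊕0⊕0⊕1⊕0 = 0
p4 = XOR of data positions {5,6,7,12,13,14,15} = 0⊕1⊕0⊕1⊕0⊕1⊕0 = 1
p8 = XOR of data positions {9,10,11,12,13,14,15} = 1⊕0⊕0⊕1⊕0⊕1⊕0 = 1
Codeword b1..b15 = 100101011001010

100101011001010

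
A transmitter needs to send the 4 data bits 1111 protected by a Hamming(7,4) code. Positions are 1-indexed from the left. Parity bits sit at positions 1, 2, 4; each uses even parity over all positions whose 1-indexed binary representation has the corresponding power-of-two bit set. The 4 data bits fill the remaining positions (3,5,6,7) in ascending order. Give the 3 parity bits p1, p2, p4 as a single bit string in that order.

111

Place data bits at non-power-of-two positions: b3=1, b5=1, b6=1, b7=1.
p1 = XOR of data positions {3,5,7} = 1⊕1⊕1 = 1
p2 = XOR of data positions {3,6,7} = 1⊕1⊕1 = 1
p4 = XOR of data positions {5,6,7} = 1⊕1⊕1 = 1
Parity bits p1,p2,p4 = 111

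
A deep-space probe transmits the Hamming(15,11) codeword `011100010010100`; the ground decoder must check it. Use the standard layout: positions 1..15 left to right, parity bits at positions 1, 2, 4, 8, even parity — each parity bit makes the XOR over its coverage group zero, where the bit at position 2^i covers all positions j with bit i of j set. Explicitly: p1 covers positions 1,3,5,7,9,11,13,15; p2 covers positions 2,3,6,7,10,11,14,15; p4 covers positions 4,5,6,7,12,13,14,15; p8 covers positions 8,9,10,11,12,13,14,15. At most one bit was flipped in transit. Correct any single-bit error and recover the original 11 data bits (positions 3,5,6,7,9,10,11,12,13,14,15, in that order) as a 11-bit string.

10000000100

s1: b1⊕b3⊕b5⊕b7⊕b9⊕b11⊕b13⊕b15 = 0⊕1⊕0⊕0⊕0⊕1⊕1⊕0 = 1
s2: b2⊕b3⊕b6⊕b7⊕b10⊕b11⊕b14⊕b15 = 1⊕1⊕0⊕0⊕0⊕1⊕0⊕0 = 1
s4: b4⊕b5⊕b6⊕b7⊕b12⊕b13⊕b14⊕b15 = 1⊕0⊕0⊕0⊕0⊕1⊕0⊕0 = 0
s8: b8⊕b9⊕b10⊕b11⊕b12⊕b13⊕b14⊕b15 = 1⊕0⊕0⊕1⊕0⊕1⊕0⊕0 = 1
Syndrome (s8...s1) = 1011 → position 11.
Flip bit 11: corrected codeword = 011100010000100
Data bits at positions 3,5,6,7,9,10,11,12,13,14,15: 10000000100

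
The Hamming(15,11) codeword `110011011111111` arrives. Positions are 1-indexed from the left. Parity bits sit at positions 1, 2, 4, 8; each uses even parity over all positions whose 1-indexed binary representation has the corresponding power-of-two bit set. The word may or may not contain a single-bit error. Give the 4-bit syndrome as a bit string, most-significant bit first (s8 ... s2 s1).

0000

s1: b1⊕b3⊕b5⊕b7⊕b9⊕b11⊕b13⊕b15 = 1⊕0⊕1⊕0⊕1⊕1⊕1⊕1 = 0
s2: b2⊕b3⊕b6⊕b7⊕b10⊕b11⊕b14⊕b15 = 1⊕0⊕1⊕0⊕1⊕1⊕1⊕1 = 0
s4: b4⊕b5⊕b6⊕b7⊕b12⊕b13⊕b14⊕b15 = 0⊕1⊕1⊕0⊕1⊕1⊕1⊕1 = 0
s8: b8⊕b9⊕b10⊕b11⊕b12⊕b13⊕b14⊕b15 = 1⊕1⊕1⊕1⊕1⊕1⊕1⊕1 = 0
Syndrome (s8...s1) = 0000 → position 0 (no error).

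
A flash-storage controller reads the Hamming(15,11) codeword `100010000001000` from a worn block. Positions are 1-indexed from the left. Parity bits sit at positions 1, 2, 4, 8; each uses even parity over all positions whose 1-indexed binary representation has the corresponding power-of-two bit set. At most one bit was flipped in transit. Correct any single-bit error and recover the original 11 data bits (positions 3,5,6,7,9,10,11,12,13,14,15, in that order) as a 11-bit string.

s1: b1⊕b3⊕b5⊕b7⊕b9⊕b11⊕b13⊕b15 = 1⊕0⊕1⊕0⊕0⊕0⊕0⊕0 = 0
s2: b2⊕b3⊕b6⊕b7⊕b10⊕b11⊕b14⊕b15 = 0⊕0⊕0⊕0⊕0⊕0⊕0⊕0 = 0
s4: b4⊕b5⊕b6⊕b7⊕b12⊕b13⊕b14⊕b15 = 0⊕1⊕0⊕0⊕1⊕0⊕0⊕0 = 0
s8: b8⊕b9⊕b10⊕b11⊕b12⊕b13⊕b14⊕b15 = 0⊕0⊕0⊕0⊕1⊕0⊕0⊕0 = 1
Syndrome (s8...s1) = 1000 → position 8.
Flip bit 8: corrected codeword = 100010010001000
Data bits at positions 3,5,6,7,9,10,11,12,13,14,15: 01000001000

01000001000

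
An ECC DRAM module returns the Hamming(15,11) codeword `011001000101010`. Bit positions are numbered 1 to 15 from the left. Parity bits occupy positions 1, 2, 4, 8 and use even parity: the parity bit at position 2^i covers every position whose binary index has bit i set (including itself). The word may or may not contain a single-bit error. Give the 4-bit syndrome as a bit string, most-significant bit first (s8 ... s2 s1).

s1: b1⊕b3⊕b5⊕b7⊕b9⊕b11⊕b13⊕b15 = 0⊕1⊕0⊕0⊕0⊕0⊕0⊕0 = 1
s2: b2⊕b3⊕b6⊕b7⊕b10⊕b11⊕b14⊕b15 = 1⊕1⊕1⊕0⊕1⊕0⊕1⊕0 = 1
s4: b4⊕b5⊕b6⊕b7⊕b12⊕b13⊕b14⊕b15 = 0⊕0⊕1⊕0⊕1⊕0⊕1⊕0 = 1
s8: b8⊕b9⊕b10⊕b11⊕b12⊕b13⊕b14⊕b15 = 0⊕0⊕1⊕0⊕1⊕0⊕1⊕0 = 1
Syndrome (s8...s1) = 1111 → position 15.

1111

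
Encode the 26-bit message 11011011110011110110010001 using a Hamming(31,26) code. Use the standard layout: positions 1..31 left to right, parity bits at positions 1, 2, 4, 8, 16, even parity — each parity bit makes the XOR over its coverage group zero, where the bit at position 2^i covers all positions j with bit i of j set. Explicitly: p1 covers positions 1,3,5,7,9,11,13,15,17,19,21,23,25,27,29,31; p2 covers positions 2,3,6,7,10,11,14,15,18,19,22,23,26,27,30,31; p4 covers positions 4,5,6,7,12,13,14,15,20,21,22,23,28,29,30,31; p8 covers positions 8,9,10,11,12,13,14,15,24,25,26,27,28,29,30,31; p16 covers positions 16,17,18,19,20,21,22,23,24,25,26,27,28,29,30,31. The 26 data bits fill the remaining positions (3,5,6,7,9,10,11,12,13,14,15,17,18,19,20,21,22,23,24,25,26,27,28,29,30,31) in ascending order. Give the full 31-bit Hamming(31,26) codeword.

1111101010111100011110110010001

Place data bits at non-power-of-two positions: b3=1, b5=1, b6=0, b7=1, b9=1, b10=0, b11=1, b12=1, b13=1, b14=1, b15=0, b17=0, b18=1, b19=1, b20=1, b21=1, b22=0, b23=1, b24=1, b25=0, b26=0, b27=1, b28=0, b29=0, b30=0, b31=1.
p1 = XOR of data positions {3,5,7,9,11,13,15,17,19,21,23,25,27,29,31} = 1⊕1⊕1⊕1⊕1⊕1⊕0⊕0⊕1⊕1⊕1⊕0⊕1⊕0⊕1 = 1
p2 = XOR of data positions {3,6,7,10,11,14,15,18,19,22,23,26,27,30,31} = 1⊕0⊕1⊕0⊕1⊕1⊕0⊕1⊕1⊕0⊕1⊕0⊕1⊕0⊕1 = 1
p4 = XOR of data positions {5,6,7,12,13,14,15,20,21,22,23,28,29,30,31} = 1⊕0⊕1⊕1⊕1⊕1⊕0⊕1⊕1⊕0⊕1⊕0⊕0⊕0⊕1 = 1
p8 = XOR of data positions {9,10,11,12,13,14,15,24,25,26,27,28,29,30,31} = 1⊕0⊕1⊕1⊕1⊕1⊕0⊕1⊕0⊕0⊕1⊕0⊕0⊕0⊕1 = 0
p16 = XOR of data positions {17,18,19,20,21,22,23,24,25,26,27,28,29,30,31} = 0⊕1⊕1⊕1⊕1⊕0⊕1⊕1⊕0⊕0⊕1⊕0⊕0⊕0⊕1 = 0
Codeword b1..b31 = 1111101010111100011110110010001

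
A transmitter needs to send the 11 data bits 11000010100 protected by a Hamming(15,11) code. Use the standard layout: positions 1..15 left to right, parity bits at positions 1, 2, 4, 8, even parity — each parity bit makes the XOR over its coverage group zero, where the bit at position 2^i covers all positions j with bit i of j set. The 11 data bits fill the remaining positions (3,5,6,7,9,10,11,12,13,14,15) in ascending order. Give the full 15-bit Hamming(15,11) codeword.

001010000010100

Place data bits at non-power-of-two positions: b3=1, b5=1, b6=0, b7=0, b9=0, b10=0, b11=1, b12=0, b13=1, b14=0, b15=0.
p1 = XOR of data positions {3,5,7,9,11,13,15} = 1⊕1⊕0⊕0⊕1⊕1⊕0 = 0
p2 = XOR of data positions {3,6,7,10,11,14,15} = 1⊕0⊕0⊕0⊕1⊕0⊕0 = 0
p4 = XOR of data positions {5,6,7,12,13,14,15} = 1⊕0⊕0⊕0⊕1⊕0⊕0 = 0
p8 = XOR of data positions {9,10,11,12,13,14,15} = 0⊕0⊕1⊕0⊕1⊕0⊕0 = 0
Codeword b1..b15 = 001010000010100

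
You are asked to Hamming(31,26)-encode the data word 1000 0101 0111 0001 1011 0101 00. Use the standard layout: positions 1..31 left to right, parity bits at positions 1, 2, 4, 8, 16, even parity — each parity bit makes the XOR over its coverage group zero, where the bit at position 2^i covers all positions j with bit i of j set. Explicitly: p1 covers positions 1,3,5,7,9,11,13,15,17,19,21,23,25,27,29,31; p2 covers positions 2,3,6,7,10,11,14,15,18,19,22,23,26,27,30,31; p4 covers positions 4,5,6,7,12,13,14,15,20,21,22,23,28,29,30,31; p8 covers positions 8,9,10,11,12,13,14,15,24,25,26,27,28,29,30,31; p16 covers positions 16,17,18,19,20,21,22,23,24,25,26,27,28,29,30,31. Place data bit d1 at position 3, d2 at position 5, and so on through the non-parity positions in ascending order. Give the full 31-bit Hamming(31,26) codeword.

1010000001010111100011011010100

Place data bits at non-power-of-two positions: b3=1, b5=0, b6=0, b7=0, b9=0, b10=1, b11=0, b12=1, b13=0, b14=1, b15=1, b17=1, b18=0, b19=0, b20=0, b21=1, b22=1, b23=0, b24=1, b25=1, b26=0, b27=1, b28=0, b29=1, b30=0, b31=0.
p1 = XOR of data positions {3,5,7,9,11,13,15,17,19,21,23,25,27,29,31} = 1⊕0⊕0⊕0⊕0⊕0⊕1⊕1⊕0⊕1⊕0⊕1⊕1⊕1⊕0 = 1
p2 = XOR of data positions {3,6,7,10,11,14,15,18,19,22,23,26,27,30,31} = 1⊕0⊕0⊕1⊕0⊕1⊕1⊕0⊕0⊕1⊕0⊕0⊕1⊕0⊕0 = 0
p4 = XOR of data positions {5,6,7,12,13,14,15,20,21,22,23,28,29,30,31} = 0⊕0⊕0⊕1⊕0⊕1⊕1⊕0⊕1⊕1⊕0⊕0⊕1⊕0⊕0 = 0
p8 = XOR of data positions {9,10,11,12,13,14,15,24,25,26,27,28,29,30,31} = 0⊕1⊕0⊕1⊕0⊕1⊕1⊕1⊕1⊕0⊕1⊕0⊕1⊕0⊕0 = 0
p16 = XOR of data positions {17,18,19,20,21,22,23,24,25,26,27,28,29,30,31} = 1⊕0⊕0⊕0⊕1⊕1⊕0⊕1⊕1⊕0⊕1⊕0⊕1⊕0⊕0 = 1
Codeword b1..b31 = 1010000001010111100011011010100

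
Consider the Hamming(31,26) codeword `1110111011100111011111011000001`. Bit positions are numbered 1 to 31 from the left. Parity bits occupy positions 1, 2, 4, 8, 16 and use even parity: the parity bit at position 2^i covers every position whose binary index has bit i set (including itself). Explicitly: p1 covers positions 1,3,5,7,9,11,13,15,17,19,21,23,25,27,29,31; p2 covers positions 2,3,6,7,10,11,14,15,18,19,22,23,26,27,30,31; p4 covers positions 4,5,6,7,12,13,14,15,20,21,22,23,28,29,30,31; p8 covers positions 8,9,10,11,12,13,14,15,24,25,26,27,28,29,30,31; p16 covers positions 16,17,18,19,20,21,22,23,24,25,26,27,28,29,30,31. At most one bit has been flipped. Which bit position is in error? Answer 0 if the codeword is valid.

s1: b1⊕b3⊕b5⊕b7⊕b9⊕b11⊕b13⊕b15⊕b17⊕b19⊕b21⊕b23⊕b25⊕b27⊕b29⊕b31 = 1⊕1⊕1⊕1⊕1⊕1⊕0⊕1⊕0⊕1⊕1⊕0⊕1⊕0⊕0⊕1 = 1
s2: b2⊕b3⊕b6⊕b7⊕b10⊕b11⊕b14⊕b15⊕b18⊕b19⊕b22⊕b23⊕b26⊕b27⊕b30⊕b31 = 1⊕1⊕1⊕1⊕1⊕1⊕1⊕1⊕1⊕1⊕1⊕0⊕0⊕0⊕0⊕1 = 0
s4: b4⊕b5⊕b6⊕b7⊕b12⊕b13⊕b14⊕b15⊕b20⊕b21⊕b22⊕b23⊕b28⊕b29⊕b30⊕b31 = 0⊕1⊕1⊕1⊕0⊕0⊕1⊕1⊕1⊕1⊕1⊕0⊕0⊕0⊕0⊕1 = 1
s8: b8⊕b9⊕b10⊕b11⊕b12⊕b13⊕b14⊕b15⊕b24⊕b25⊕b26⊕b27⊕b28⊕b29⊕b30⊕b31 = 0⊕1⊕1⊕1⊕0⊕0⊕1⊕1⊕1⊕1⊕0⊕0⊕0⊕0⊕0⊕1 = 0
s16: b16⊕b17⊕b18⊕b19⊕b20⊕b21⊕b22⊕b23⊕b24⊕b25⊕b26⊕b27⊕b28⊕b29⊕b30⊕b31 = 1⊕0⊕1⊕1⊕1⊕1⊕1⊕0⊕1⊕1⊕0⊕0⊕0⊕0⊕0⊕1 = 1
Syndrome (s16...s1) = 10101 → position 21.

21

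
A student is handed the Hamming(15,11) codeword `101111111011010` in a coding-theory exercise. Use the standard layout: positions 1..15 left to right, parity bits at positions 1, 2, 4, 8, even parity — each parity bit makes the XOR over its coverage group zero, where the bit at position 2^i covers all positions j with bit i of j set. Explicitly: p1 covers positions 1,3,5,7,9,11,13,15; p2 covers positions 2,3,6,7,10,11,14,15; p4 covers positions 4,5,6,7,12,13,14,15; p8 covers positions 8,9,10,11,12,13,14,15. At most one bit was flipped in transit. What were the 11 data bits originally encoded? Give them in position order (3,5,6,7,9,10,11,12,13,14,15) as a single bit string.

11111111010

s1: b1⊕b3⊕b5⊕b7⊕b9⊕b11⊕b13⊕b15 = 1⊕1⊕1⊕1⊕1⊕1⊕0⊕0 = 0
s2: b2⊕b3⊕b6⊕b7⊕b10⊕b11⊕b14⊕b15 = 0⊕1⊕1⊕1⊕0⊕1⊕1⊕0 = 1
s4: b4⊕b5⊕b6⊕b7⊕b12⊕b13⊕b14⊕b15 = 1⊕1⊕1⊕1⊕1⊕0⊕1⊕0 = 0
s8: b8⊕b9⊕b10⊕b11⊕b12⊕b13⊕b14⊕b15 = 1⊕1⊕0⊕1⊕1⊕0⊕1⊕0 = 1
Syndrome (s8...s1) = 1010 → position 10.
Flip bit 10: corrected codeword = 101111111111010
Data bits at positions 3,5,6,7,9,10,11,12,13,14,15: 11111111010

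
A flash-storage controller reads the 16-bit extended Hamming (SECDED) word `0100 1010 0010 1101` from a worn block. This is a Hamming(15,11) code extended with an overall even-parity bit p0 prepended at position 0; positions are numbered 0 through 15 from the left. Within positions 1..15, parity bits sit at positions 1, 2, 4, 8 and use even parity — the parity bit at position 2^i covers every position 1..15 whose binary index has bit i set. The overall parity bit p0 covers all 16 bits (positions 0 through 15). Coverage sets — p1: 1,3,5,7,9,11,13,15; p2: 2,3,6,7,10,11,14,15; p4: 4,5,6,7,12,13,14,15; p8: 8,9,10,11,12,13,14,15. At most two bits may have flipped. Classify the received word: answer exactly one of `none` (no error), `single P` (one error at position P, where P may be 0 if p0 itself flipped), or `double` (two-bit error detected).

single 7

s1: b1⊕b3⊕b5⊕b7⊕b9⊕b11⊕b13⊕b15 = 1⊕0⊕0⊕0⊕0⊕0⊕1⊕1 = 1
s2: b2⊕b3⊕b6⊕b7⊕b10⊕b11⊕b14⊕b15 = 0⊕0⊕1⊕0⊕1⊕0⊕0⊕1 = 1
s4: b4⊕b5⊕b6⊕b7⊕b12⊕b13⊕b14⊕b15 = 1⊕0⊕1⊕0⊕1⊕1⊕0⊕1 = 1
s8: b8⊕b9⊕b10⊕b11⊕b12⊕b13⊕b14⊕b15 = 0⊕0⊕1⊕0⊕1⊕1⊕0⊕1 = 0
Syndrome (s8...s1) = 0111 → position 7.
Overall parity (XOR of all 16 bits, including p0): 0⊕1⊕0⊕0⊕1⊕0⊕1⊕0⊕0⊕0⊕1⊕0⊕1⊕1⊕0⊕1 = 1
Overall=1, syndrome position=7 → single-bit error at position 7.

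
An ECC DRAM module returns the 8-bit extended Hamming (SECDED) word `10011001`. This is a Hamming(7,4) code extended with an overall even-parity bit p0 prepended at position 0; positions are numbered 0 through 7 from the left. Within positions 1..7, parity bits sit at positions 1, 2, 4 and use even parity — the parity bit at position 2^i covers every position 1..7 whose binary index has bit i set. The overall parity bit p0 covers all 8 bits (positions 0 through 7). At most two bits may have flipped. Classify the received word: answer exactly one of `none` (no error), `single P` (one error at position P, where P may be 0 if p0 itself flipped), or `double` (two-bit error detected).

s1: b1⊕b3⊕b5⊕b7 = 0⊕1⊕0⊕1 = 0
s2: b2⊕b3⊕b6⊕b7 = 0⊕1⊕0⊕1 = 0
s4: b4⊕b5⊕b6⊕b7 = 1⊕0⊕0⊕1 = 0
Syndrome (s4...s1) = 000 → position 0 (no error).
Overall parity (XOR of all 8 bits, including p0): 1⊕0⊕0⊕1⊕1⊕0⊕0⊕1 = 0
Overall=0, syndrome position=0 → no error.

none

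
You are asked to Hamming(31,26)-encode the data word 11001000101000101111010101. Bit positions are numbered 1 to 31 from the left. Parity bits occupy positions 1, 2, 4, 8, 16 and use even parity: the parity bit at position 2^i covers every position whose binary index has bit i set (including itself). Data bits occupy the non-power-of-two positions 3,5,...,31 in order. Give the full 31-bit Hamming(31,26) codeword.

0010100010001010000101111010101

Place data bits at non-power-of-two positions: b3=1, b5=1, b6=0, b7=0, b9=1, b10=0, b11=0, b12=0, b13=1, b14=0, b15=1, b17=0, b18=0, b19=0, b20=1, b21=0, b22=1, b23=1, b24=1, b25=1, b26=0, b27=1, b28=0, b29=1, b30=0, b31=1.
p1 = XOR of data positions {3,5,7,9,11,13,15,17,19,21,23,25,27,29,31} = 1⊕1⊕0⊕1⊕0⊕1⊕1⊕0⊕0⊕0⊕1⊕1⊕1⊕1⊕1 = 0
p2 = XOR of data positions {3,6,7,10,11,14,15,18,19,22,23,26,27,30,31} = 1⊕0⊕0⊕0⊕0⊕0⊕1⊕0⊕0⊕1⊕1⊕0⊕1⊕0⊕1 = 0
p4 = XOR of data positions {5,6,7,12,13,14,15,20,21,22,23,28,29,30,31} = 1⊕0⊕0⊕0⊕1⊕0⊕1⊕1⊕0⊕1⊕1⊕0⊕1⊕0⊕1 = 0
p8 = XOR of data positions {9,10,11,12,13,14,15,24,25,26,27,28,29,30,31} = 1⊕0⊕0⊕0⊕1⊕0⊕1⊕1⊕1⊕0⊕1⊕0⊕1⊕0⊕1 = 0
p16 = XOR of data positions {17,18,19,20,21,22,23,24,25,26,27,28,29,30,31} = 0⊕0⊕0⊕1⊕0⊕1⊕1⊕1⊕1⊕0⊕1⊕0⊕1⊕0⊕1 = 0
Codeword b1..b31 = 0010100010001010000101111010101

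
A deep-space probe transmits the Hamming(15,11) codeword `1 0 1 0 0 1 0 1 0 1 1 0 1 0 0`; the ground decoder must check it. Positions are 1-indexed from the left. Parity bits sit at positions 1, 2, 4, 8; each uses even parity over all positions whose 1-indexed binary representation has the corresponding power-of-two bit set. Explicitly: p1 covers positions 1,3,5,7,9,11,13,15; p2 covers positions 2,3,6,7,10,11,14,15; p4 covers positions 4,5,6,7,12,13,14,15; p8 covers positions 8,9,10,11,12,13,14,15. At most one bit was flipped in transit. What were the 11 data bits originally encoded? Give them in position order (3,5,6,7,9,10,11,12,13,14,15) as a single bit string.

s1: b1⊕b3⊕b5⊕b7⊕b9⊕b11⊕b13⊕b15 = 1⊕1⊕0⊕0⊕0⊕1⊕1⊕0 = 0
s2: b2⊕b3⊕b6⊕b7⊕b10⊕b11⊕b14⊕b15 = 0⊕1⊕1⊕0⊕1⊕1⊕0⊕0 = 0
s4: b4⊕b5⊕b6⊕b7⊕b12⊕b13⊕b14⊕b15 = 0⊕0⊕1⊕0⊕0⊕1⊕0⊕0 = 0
s8: b8⊕b9⊕b10⊕b11⊕b12⊕b13⊕b14⊕b15 = 1⊕0⊕1⊕1⊕0⊕1⊕0⊕0 = 0
Syndrome (s8...s1) = 0000 → position 0 (no error).
No correction needed.
Data bits at positions 3,5,6,7,9,10,11,12,13,14,15: 10100110100

10100110100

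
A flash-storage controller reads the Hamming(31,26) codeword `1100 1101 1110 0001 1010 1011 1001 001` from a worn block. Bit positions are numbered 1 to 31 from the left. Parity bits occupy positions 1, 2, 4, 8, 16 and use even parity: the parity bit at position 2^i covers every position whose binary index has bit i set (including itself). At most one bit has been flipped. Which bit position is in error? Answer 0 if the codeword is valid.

s1: b1⊕b3⊕b5⊕b7⊕b9⊕b11⊕b13⊕b15⊕b17⊕b19⊕b21⊕b23⊕b25⊕b27⊕b29⊕b31 = 1⊕0⊕1⊕0⊕1⊕1⊕0⊕0⊕1⊕1⊕1⊕1⊕1⊕0⊕0⊕1 = 0
s2: b2⊕b3⊕b6⊕b7⊕b10⊕b11⊕b14⊕b15⊕b18⊕b19⊕b22⊕b23⊕b26⊕b27⊕b30⊕b31 = 1⊕0⊕1⊕0⊕1⊕1⊕0⊕0⊕0⊕1⊕0⊕1⊕0⊕0⊕0⊕1 = 1
s4: b4⊕b5⊕b6⊕b7⊕b12⊕b13⊕b14⊕b15⊕b20⊕b21⊕b22⊕b23⊕b28⊕b29⊕b30⊕b31 = 0⊕1⊕1⊕0⊕0⊕0⊕0⊕0⊕0⊕1⊕0⊕1⊕1⊕0⊕0⊕1 = 0
s8: b8⊕b9⊕b10⊕b11⊕b12⊕b13⊕b14⊕b15⊕b24⊕b25⊕b26⊕b27⊕b28⊕b29⊕b30⊕b31 = 1⊕1⊕1⊕1⊕0⊕0⊕0⊕0⊕1⊕1⊕0⊕0⊕1⊕0⊕0⊕1 = 0
s16: b16⊕b17⊕b18⊕b19⊕b20⊕b21⊕b22⊕b23⊕b24⊕b25⊕b26⊕b27⊕b28⊕b29⊕b30⊕b31 = 1⊕1⊕0⊕1⊕0⊕1⊕0⊕1⊕1⊕1⊕0⊕0⊕1⊕0⊕0⊕1 = 1
Syndrome (s16...s1) = 10010 → position 18.

18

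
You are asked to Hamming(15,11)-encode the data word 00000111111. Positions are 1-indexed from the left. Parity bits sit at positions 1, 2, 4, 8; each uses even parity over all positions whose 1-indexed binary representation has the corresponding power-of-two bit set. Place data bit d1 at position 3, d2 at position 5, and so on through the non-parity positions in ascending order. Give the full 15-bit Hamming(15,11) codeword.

Place data bits at non-power-of-two positions: b3=0, b5=0, b6=0, b7=0, b9=0, b10=1, b11=1, b12=1, b13=1, b14=1, b15=1.
p1 = XOR of data positions {3,5,7,9,11,13,15} = 0⊕0⊕0⊕0⊕1⊕1⊕1 = 1
p2 = XOR of data positions {3,6,7,10,11,14,15} = 0⊕0⊕0⊕1⊕1⊕1⊕1 = 0
p4 = XOR of data positions {5,6,7,12,13,14,15} = 0⊕0⊕0⊕1⊕1⊕1⊕1 = 0
p8 = XOR of data positions {9,10,11,12,13,14,15} = 0⊕1⊕1⊕1⊕1⊕1⊕1 = 0
Codeword b1..b15 = 100000000111111

100000000111111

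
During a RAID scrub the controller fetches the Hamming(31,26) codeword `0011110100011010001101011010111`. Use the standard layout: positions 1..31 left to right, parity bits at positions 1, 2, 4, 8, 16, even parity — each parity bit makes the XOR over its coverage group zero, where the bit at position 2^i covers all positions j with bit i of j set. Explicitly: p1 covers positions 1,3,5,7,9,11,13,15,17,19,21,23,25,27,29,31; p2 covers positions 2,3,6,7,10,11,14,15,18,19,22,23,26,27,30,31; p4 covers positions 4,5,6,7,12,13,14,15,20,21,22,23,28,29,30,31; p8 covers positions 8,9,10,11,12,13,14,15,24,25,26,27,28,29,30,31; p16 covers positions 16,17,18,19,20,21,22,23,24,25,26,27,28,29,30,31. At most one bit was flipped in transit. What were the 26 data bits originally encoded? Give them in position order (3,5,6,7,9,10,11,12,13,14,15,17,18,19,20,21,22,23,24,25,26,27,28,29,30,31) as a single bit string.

s1: b1⊕b3⊕b5⊕b7⊕b9⊕b11⊕b13⊕b15⊕b17⊕b19⊕b21⊕b23⊕b25⊕b27⊕b29⊕b31 = 0⊕1⊕1⊕0⊕0⊕0⊕1⊕1⊕0⊕1⊕0⊕0⊕1⊕1⊕1⊕1 = 1
s2: b2⊕b3⊕b6⊕b7⊕b10⊕b11⊕b14⊕b15⊕b18⊕b19⊕b22⊕b23⊕b26⊕b27⊕b30⊕b31 = 0⊕1⊕1⊕0⊕0⊕0⊕0⊕1⊕0⊕1⊕1⊕0⊕0⊕1⊕1⊕1 = 0
s4: b4⊕b5⊕b6⊕b7⊕b12⊕b13⊕b14⊕b15⊕b20⊕b21⊕b22⊕b23⊕b28⊕b29⊕b30⊕b31 = 1⊕1⊕1⊕0⊕1⊕1⊕0⊕1⊕1⊕0⊕1⊕0⊕0⊕1⊕1⊕1 = 1
s8: b8⊕b9⊕b10⊕b11⊕b12⊕b13⊕b14⊕b15⊕b24⊕b25⊕b26⊕b27⊕b28⊕b29⊕b30⊕b31 = 1⊕0⊕0⊕0⊕1⊕1⊕0⊕1⊕1⊕1⊕0⊕1⊕0⊕1⊕1⊕1 = 0
s16: b16⊕b17⊕b18⊕b19⊕b20⊕b21⊕b22⊕b23⊕b24⊕b25⊕b26⊕b27⊕b28⊕b29⊕b30⊕b31 = 0⊕0⊕0⊕1⊕1⊕0⊕1⊕0⊕1⊕1⊕0⊕1⊕0⊕1⊕1⊕1 = 1
Syndrome (s16...s1) = 10101 → position 21.
Flip bit 21: corrected codeword = 0011110100011010001111011010111
Data bits at positions 3,5,6,7,9,10,11,12,13,14,15,17,18,19,20,21,22,23,24,25,26,27,28,29,30,31: 11100001101001111011010111

11100001101001111011010111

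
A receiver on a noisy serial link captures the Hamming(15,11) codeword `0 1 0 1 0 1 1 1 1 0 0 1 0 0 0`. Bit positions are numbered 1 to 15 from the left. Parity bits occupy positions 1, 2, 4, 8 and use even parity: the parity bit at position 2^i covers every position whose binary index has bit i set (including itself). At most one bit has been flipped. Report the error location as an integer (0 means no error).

10

s1: b1⊕b3⊕b5⊕b7⊕b9⊕b11⊕b13⊕b15 = 0⊕0⊕0⊕1⊕1⊕0⊕0⊕0 = 0
s2: b2⊕b3⊕b6⊕b7⊕b10⊕b11⊕b14⊕b15 = 1⊕0⊕1⊕1⊕0⊕0⊕0⊕0 = 1
s4: b4⊕b5⊕b6⊕b7⊕b12⊕b13⊕b14⊕b15 = 1⊕0⊕1⊕1⊕1⊕0⊕0⊕0 = 0
s8: b8⊕b9⊕b10⊕b11⊕b12⊕b13⊕b14⊕b15 = 1⊕1⊕0⊕0⊕1⊕0⊕0⊕0 = 1
Syndrome (s8...s1) = 1010 → position 10.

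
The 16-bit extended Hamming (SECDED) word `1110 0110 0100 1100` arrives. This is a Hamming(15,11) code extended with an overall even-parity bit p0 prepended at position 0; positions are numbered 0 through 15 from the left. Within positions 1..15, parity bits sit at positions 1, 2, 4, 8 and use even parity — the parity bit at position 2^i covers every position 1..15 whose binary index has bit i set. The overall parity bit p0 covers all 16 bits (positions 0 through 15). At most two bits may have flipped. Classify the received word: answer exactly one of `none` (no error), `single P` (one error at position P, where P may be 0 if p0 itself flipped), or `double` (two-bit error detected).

double

s1: b1⊕b3⊕b5⊕b7⊕b9⊕b11⊕b13⊕b15 = 1⊕0⊕1⊕0⊕1⊕0⊕1⊕0 = 0
s2: b2⊕b3⊕b6⊕b7⊕b10⊕b11⊕b14⊕b15 = 1⊕0⊕1⊕0⊕0⊕0⊕0⊕0 = 0
s4: b4⊕b5⊕b6⊕b7⊕b12⊕b13⊕b14⊕b15 = 0⊕1⊕1⊕0⊕1⊕1⊕0⊕0 = 0
s8: b8⊕b9⊕b10⊕b11⊕b12⊕b13⊕b14⊕b15 = 0⊕1⊕0⊕0⊕1⊕1⊕0⊕0 = 1
Syndrome (s8...s1) = 1000 → position 8.
Overall parity (XOR of all 16 bits, including p0): 1⊕1⊕1⊕0⊕0⊕1⊕1⊕0⊕0⊕1⊕0⊕0⊕1⊕1⊕0⊕0 = 0
Overall=0, syndrome position=8 → double-bit error detected (uncorrectable).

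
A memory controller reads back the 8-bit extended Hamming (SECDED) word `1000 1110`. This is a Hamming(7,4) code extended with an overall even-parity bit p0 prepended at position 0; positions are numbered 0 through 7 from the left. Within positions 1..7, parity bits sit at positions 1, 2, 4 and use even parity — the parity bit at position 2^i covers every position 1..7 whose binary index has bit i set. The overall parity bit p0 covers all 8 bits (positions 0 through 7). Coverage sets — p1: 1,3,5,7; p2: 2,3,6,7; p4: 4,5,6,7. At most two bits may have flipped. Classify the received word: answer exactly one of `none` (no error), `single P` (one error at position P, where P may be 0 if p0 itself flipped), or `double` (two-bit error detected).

double

s1: b1⊕b3⊕b5⊕b7 = 0⊕0⊕1⊕0 = 1
s2: b2⊕b3⊕b6⊕b7 = 0⊕0⊕1⊕0 = 1
s4: b4⊕b5⊕b6⊕b7 = 1⊕1⊕1⊕0 = 1
Syndrome (s4...s1) = 111 → position 7.
Overall parity (XOR of all 8 bits, including p0): 1⊕0⊕0⊕0⊕1⊕1⊕1⊕0 = 0
Overall=0, syndrome position=7 → double-bit error detected (uncorrectable).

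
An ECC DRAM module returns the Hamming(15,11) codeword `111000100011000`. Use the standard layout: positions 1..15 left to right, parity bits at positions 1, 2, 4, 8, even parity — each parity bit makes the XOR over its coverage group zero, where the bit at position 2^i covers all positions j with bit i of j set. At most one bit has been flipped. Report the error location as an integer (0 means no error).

s1: b1⊕b3⊕b5⊕b7⊕b9⊕b11⊕b13⊕b15 = 1⊕1⊕0⊕1⊕0⊕1⊕0⊕0 = 0
s2: b2⊕b3⊕b6⊕b7⊕b10⊕b11⊕b14⊕b15 = 1⊕1⊕0⊕1⊕0⊕1⊕0⊕0 = 0
s4: b4⊕b5⊕b6⊕b7⊕b12⊕b13⊕b14⊕b15 = 0⊕0⊕0⊕1⊕1⊕0⊕0⊕0 = 0
s8: b8⊕b9⊕b10⊕b11⊕b12⊕b13⊕b14⊕b15 = 0⊕0⊕0⊕1⊕1⊕0⊕0⊕0 = 0
Syndrome (s8...s1) = 0000 → position 0 (no error).

0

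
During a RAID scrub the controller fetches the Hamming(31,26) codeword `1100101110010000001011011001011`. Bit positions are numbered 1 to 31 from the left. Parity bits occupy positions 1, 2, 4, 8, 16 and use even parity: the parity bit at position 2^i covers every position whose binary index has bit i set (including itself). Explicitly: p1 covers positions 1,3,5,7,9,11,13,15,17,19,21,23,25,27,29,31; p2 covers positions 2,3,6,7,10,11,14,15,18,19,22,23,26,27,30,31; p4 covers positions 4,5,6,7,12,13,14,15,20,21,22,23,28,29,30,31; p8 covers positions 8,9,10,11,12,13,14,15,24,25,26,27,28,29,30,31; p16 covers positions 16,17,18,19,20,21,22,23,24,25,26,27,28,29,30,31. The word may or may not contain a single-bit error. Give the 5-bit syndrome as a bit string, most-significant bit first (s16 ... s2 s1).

s1: b1⊕b3⊕b5⊕b7⊕b9⊕b11⊕b13⊕b15⊕b17⊕b19⊕b21⊕b23⊕b25⊕b27⊕b29⊕b31 = 1⊕0⊕1⊕1⊕1⊕0⊕0⊕0⊕0⊕1⊕1⊕0⊕1⊕0⊕0⊕1 = 0
s2: b2⊕b3⊕b6⊕b7⊕b10⊕b11⊕b14⊕b15⊕b18⊕b19⊕b22⊕b23⊕b26⊕b27⊕b30⊕b31 = 1⊕0⊕0⊕1⊕0⊕0⊕0⊕0⊕0⊕1⊕1⊕0⊕0⊕0⊕1⊕1 = 0
s4: b4⊕b5⊕b6⊕b7⊕b12⊕b13⊕b14⊕b15⊕b20⊕b21⊕b22⊕b23⊕b28⊕b29⊕b30⊕b31 = 0⊕1⊕0⊕1⊕1⊕0⊕0⊕0⊕0⊕1⊕1⊕0⊕1⊕0⊕1⊕1 = 0
s8: b8⊕b9⊕b10⊕b11⊕b12⊕b13⊕b14⊕b15⊕b24⊕b25⊕b26⊕b27⊕b28⊕b29⊕b30⊕b31 = 1⊕1⊕0⊕0⊕1⊕0⊕0⊕0⊕1⊕1⊕0⊕0⊕1⊕0⊕1⊕1 = 0
s16: b16⊕b17⊕b18⊕b19⊕b20⊕b21⊕b22⊕b23⊕b24⊕b25⊕b26⊕b27⊕b28⊕b29⊕b30⊕b31 = 0⊕0⊕0⊕1⊕0⊕1⊕1⊕0⊕1⊕1⊕0⊕0⊕1⊕0⊕1⊕1 = 0
Syndrome (s16...s1) = 00000 → position 0 (no error).

00000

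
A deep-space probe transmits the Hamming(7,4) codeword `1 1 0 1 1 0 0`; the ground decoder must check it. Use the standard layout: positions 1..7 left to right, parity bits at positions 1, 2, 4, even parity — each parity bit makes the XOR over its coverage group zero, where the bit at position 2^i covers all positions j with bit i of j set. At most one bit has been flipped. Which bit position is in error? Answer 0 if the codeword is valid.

s1: b1⊕b3⊕b5⊕b7 = 1⊕0⊕1⊕0 = 0
s2: b2⊕b3⊕b6⊕b7 = 1⊕0⊕0⊕0 = 1
s4: b4⊕b5⊕b6⊕b7 = 1⊕1⊕0⊕0 = 0
Syndrome (s4...s1) = 010 → position 2.

2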